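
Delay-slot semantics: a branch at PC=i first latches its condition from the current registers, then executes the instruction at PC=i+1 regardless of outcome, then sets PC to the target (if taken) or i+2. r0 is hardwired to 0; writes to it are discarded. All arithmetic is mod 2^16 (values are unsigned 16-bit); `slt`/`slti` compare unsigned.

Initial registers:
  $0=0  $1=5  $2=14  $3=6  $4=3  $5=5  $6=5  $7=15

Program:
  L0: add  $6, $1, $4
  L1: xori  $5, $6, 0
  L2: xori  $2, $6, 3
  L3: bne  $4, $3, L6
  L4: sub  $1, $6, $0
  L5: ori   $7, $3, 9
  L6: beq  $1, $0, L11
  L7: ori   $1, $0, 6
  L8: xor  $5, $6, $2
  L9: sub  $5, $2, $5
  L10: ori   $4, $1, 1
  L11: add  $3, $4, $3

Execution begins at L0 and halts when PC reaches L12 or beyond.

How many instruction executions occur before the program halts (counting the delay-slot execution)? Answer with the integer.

11

  step pc=0: add  $6, $1, $4  regs=(0,5,14,6,3,5,8,15)
  step pc=1: xori  $5, $6, 0  regs=(0,5,14,6,3,8,8,15)
  step pc=2: xori  $2, $6, 3  regs=(0,5,11,6,3,8,8,15)
  step pc=3: bne  $4, $3, L6  cond=T  regs=(0,5,11,6,3,8,8,15)
  step pc=4: sub  $1, $6, $0  regs=(0,8,11,6,3,8,8,15)
  step pc=6: beq  $1, $0, L11  cond=F  regs=(0,8,11,6,3,8,8,15)
  step pc=7: ori   $1, $0, 6  regs=(0,6,11,6,3,8,8,15)
  step pc=8: xor  $5, $6, $2  regs=(0,6,11,6,3,3,8,15)
  step pc=9: sub  $5, $2, $5  regs=(0,6,11,6,3,8,8,15)
  step pc=10: ori   $4, $1, 1  regs=(0,6,11,6,7,8,8,15)
  step pc=11: add  $3, $4, $3  regs=(0,6,11,13,7,8,8,15)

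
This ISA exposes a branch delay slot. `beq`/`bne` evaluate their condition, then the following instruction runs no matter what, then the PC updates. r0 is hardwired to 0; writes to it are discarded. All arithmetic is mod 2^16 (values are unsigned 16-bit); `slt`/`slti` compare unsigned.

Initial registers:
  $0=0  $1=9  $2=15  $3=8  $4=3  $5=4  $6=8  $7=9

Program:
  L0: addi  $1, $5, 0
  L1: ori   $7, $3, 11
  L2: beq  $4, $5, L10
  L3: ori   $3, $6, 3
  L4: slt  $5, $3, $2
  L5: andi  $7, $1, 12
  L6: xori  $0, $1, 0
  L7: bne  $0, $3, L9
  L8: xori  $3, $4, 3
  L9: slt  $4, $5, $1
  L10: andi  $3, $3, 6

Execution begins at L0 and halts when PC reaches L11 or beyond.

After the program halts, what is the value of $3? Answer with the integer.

#0 addi  $1, $5, 0 ; 0/4/15/8/3/4/8/9
#1 ori   $7, $3, 11 ; 0/4/15/8/3/4/8/11
#2 beq  $4, $5, L10 ; 0/4/15/8/3/4/8/11 ; →fallthru
#3 ori   $3, $6, 3 ; 0/4/15/11/3/4/8/11
#4 slt  $5, $3, $2 ; 0/4/15/11/3/1/8/11
#5 andi  $7, $1, 12 ; 0/4/15/11/3/1/8/4
#6 xori  $0, $1, 0 ; 0/4/15/11/3/1/8/4
#7 bne  $0, $3, L9 ; 0/4/15/11/3/1/8/4 ; →target
#8 xori  $3, $4, 3 ; 0/4/15/0/3/1/8/4
#9 slt  $4, $5, $1 ; 0/4/15/0/1/1/8/4
#10 andi  $3, $3, 6 ; 0/4/15/0/1/1/8/4

0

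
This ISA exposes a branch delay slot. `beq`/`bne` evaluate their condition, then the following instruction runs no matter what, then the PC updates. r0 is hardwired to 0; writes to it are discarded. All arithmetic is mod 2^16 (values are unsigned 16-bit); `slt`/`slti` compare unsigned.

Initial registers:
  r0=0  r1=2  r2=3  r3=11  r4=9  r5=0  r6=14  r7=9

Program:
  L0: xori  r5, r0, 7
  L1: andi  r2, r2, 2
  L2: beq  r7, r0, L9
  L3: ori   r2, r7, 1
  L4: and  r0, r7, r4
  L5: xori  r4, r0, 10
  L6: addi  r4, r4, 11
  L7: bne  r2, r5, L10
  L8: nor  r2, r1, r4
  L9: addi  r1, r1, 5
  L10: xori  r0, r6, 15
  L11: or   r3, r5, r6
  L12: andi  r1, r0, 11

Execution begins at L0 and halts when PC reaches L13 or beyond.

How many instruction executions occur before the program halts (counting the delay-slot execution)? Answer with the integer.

  step pc=0: xori  r5, r0, 7  regs=(0,2,3,11,9,7,14,9)
  step pc=1: andi  r2, r2, 2  regs=(0,2,2,11,9,7,14,9)
  step pc=2: beq  r7, r0, L9  cond=F  regs=(0,2,2,11,9,7,14,9)
  step pc=3: ori   r2, r7, 1  regs=(0,2,9,11,9,7,14,9)
  step pc=4: and  r0, r7, r4  regs=(0,2,9,11,9,7,14,9)
  step pc=5: xori  r4, r0, 10  regs=(0,2,9,11,10,7,14,9)
  step pc=6: addi  r4, r4, 11  regs=(0,2,9,11,21,7,14,9)
  step pc=7: bne  r2, r5, L10  cond=T  regs=(0,2,9,11,21,7,14,9)
  step pc=8: nor  r2, r1, r4  regs=(0,2,65512,11,21,7,14,9)
  step pc=10: xori  r0, r6, 15  regs=(0,2,65512,11,21,7,14,9)
  step pc=11: or   r3, r5, r6  regs=(0,2,65512,15,21,7,14,9)
  step pc=12: andi  r1, r0, 11  regs=(0,0,65512,15,21,7,14,9)

12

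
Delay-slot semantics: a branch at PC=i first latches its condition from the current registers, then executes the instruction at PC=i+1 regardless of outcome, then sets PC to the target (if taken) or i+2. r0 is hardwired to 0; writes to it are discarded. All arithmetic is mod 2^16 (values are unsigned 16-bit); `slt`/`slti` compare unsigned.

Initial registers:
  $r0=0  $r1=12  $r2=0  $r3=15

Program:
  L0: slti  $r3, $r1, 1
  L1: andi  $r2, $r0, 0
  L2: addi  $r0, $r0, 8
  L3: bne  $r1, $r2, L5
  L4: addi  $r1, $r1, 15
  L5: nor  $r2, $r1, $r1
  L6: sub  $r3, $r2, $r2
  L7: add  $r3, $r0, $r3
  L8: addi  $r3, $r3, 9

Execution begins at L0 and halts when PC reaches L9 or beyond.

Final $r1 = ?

27

[0] slti  $r3, $r1, 1  →  {$r0:0, $r1:12, $r2:0, $r3:0}
[1] andi  $r2, $r0, 0  →  {$r0:0, $r1:12, $r2:0, $r3:0}
[2] addi  $r0, $r0, 8  →  {$r0:0, $r1:12, $r2:0, $r3:0}
[3] bne  $r1, $r2, L5  →  {$r0:0, $r1:12, $r2:0, $r3:0}  ⟨branch taken⟩
[4] addi  $r1, $r1, 15  →  {$r0:0, $r1:27, $r2:0, $r3:0}
[5] nor  $r2, $r1, $r1  →  {$r0:0, $r1:27, $r2:65508, $r3:0}
[6] sub  $r3, $r2, $r2  →  {$r0:0, $r1:27, $r2:65508, $r3:0}
[7] add  $r3, $r0, $r3  →  {$r0:0, $r1:27, $r2:65508, $r3:0}
[8] addi  $r3, $r3, 9  →  {$r0:0, $r1:27, $r2:65508, $r3:9}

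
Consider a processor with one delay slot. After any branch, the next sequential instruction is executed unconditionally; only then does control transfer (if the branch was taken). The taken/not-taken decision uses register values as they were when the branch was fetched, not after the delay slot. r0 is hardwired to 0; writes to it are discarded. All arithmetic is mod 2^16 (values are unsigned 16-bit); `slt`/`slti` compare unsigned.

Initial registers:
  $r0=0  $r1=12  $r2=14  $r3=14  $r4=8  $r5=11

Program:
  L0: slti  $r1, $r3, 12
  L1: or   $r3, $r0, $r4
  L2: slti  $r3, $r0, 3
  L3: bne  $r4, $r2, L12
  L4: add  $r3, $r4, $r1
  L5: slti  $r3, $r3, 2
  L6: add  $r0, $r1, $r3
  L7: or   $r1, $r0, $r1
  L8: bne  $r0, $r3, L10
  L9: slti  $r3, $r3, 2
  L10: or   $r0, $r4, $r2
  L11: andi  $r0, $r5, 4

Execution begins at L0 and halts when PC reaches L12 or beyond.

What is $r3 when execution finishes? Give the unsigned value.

  step pc=0: slti  $r1, $r3, 12  regs=(0,0,14,14,8,11)
  step pc=1: or   $r3, $r0, $r4  regs=(0,0,14,8,8,11)
  step pc=2: slti  $r3, $r0, 3  regs=(0,0,14,1,8,11)
  step pc=3: bne  $r4, $r2, L12  cond=T  regs=(0,0,14,1,8,11)
  step pc=4: add  $r3, $r4, $r1  regs=(0,0,14,8,8,11)

8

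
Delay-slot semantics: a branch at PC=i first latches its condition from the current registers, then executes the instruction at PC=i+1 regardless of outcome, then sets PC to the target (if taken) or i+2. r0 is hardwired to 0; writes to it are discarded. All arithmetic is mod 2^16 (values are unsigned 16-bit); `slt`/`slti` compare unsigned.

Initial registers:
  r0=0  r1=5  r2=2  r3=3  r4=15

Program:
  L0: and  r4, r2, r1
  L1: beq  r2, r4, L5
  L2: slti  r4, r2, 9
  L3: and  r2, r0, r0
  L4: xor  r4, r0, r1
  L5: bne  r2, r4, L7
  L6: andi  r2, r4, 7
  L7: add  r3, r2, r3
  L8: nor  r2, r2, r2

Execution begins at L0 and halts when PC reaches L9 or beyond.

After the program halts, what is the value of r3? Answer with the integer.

8

  step pc=0: and  r4, r2, r1  regs=(0,5,2,3,0)
  step pc=1: beq  r2, r4, L5  cond=F  regs=(0,5,2,3,0)
  step pc=2: slti  r4, r2, 9  regs=(0,5,2,3,1)
  step pc=3: and  r2, r0, r0  regs=(0,5,0,3,1)
  step pc=4: xor  r4, r0, r1  regs=(0,5,0,3,5)
  step pc=5: bne  r2, r4, L7  cond=T  regs=(0,5,0,3,5)
  step pc=6: andi  r2, r4, 7  regs=(0,5,5,3,5)
  step pc=7: add  r3, r2, r3  regs=(0,5,5,8,5)
  step pc=8: nor  r2, r2, r2  regs=(0,5,65530,8,5)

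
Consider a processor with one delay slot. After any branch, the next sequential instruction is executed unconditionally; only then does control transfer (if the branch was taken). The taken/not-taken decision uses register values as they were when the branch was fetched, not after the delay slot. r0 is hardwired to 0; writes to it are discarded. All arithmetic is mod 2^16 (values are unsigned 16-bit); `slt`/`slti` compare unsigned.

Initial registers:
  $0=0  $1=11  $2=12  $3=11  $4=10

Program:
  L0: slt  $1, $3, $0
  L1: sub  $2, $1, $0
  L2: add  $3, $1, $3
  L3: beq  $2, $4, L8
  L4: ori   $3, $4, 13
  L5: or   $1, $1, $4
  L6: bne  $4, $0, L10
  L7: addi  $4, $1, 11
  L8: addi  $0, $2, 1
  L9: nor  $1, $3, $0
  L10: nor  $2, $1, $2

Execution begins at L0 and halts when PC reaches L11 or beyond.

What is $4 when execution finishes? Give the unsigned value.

21

  step pc=0: slt  $1, $3, $0  regs=(0,0,12,11,10)
  step pc=1: sub  $2, $1, $0  regs=(0,0,0,11,10)
  step pc=2: add  $3, $1, $3  regs=(0,0,0,11,10)
  step pc=3: beq  $2, $4, L8  cond=F  regs=(0,0,0,11,10)
  step pc=4: ori   $3, $4, 13  regs=(0,0,0,15,10)
  step pc=5: or   $1, $1, $4  regs=(0,10,0,15,10)
  step pc=6: bne  $4, $0, L10  cond=T  regs=(0,10,0,15,10)
  step pc=7: addi  $4, $1, 11  regs=(0,10,0,15,21)
  step pc=10: nor  $2, $1, $2  regs=(0,10,65525,15,21)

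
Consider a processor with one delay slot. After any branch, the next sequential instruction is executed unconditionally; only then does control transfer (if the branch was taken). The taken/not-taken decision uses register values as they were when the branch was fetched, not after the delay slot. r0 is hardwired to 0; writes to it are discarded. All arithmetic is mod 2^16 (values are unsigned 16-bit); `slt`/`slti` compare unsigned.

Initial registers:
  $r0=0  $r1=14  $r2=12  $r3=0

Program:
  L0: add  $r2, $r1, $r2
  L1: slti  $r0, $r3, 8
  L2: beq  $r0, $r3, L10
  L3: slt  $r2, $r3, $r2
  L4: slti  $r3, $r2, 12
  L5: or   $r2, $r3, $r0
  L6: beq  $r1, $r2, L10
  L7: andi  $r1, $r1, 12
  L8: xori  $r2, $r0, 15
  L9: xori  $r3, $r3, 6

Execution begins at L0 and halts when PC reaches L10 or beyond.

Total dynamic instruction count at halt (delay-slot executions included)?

PC=0  add  $r2, $r1, $r2     | $r0=0 $r1=14 $r2=26 $r3=0
PC=1  slti  $r0, $r3, 8      | $r0=0 $r1=14 $r2=26 $r3=0
PC=2  beq  $r0, $r3, L10     | $r0=0 $r1=14 $r2=26 $r3=0  [TAKEN]
PC=3  slt  $r2, $r3, $r2     | $r0=0 $r1=14 $r2=1 $r3=0

4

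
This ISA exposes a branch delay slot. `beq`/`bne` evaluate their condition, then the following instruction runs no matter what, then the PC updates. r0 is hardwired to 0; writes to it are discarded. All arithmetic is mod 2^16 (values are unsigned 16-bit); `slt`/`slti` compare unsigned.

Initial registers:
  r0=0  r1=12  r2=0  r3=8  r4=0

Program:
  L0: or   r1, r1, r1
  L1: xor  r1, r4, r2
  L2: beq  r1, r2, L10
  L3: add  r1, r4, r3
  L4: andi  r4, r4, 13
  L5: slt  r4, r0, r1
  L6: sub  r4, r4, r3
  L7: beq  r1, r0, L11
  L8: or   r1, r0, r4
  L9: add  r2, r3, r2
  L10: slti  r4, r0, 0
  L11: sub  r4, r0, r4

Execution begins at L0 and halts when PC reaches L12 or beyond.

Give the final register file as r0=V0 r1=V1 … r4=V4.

r0=0 r1=8 r2=0 r3=8 r4=0

  step pc=0: or   r1, r1, r1  regs=(0,12,0,8,0)
  step pc=1: xor  r1, r4, r2  regs=(0,0,0,8,0)
  step pc=2: beq  r1, r2, L10  cond=T  regs=(0,0,0,8,0)
  step pc=3: add  r1, r4, r3  regs=(0,8,0,8,0)
  step pc=10: slti  r4, r0, 0  regs=(0,8,0,8,0)
  step pc=11: sub  r4, r0, r4  regs=(0,8,0,8,0)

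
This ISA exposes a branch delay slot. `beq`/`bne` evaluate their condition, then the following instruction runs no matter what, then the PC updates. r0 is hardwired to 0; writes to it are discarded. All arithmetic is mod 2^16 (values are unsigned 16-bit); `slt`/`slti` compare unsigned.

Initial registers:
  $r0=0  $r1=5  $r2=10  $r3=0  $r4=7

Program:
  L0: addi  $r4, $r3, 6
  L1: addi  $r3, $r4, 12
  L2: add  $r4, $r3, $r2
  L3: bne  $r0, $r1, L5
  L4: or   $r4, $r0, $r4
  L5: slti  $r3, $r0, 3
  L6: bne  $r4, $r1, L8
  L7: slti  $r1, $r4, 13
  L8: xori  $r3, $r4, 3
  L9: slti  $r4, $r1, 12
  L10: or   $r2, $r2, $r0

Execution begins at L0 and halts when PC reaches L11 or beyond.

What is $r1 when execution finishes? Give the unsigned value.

#0 addi  $r4, $r3, 6 ; 0/5/10/0/6
#1 addi  $r3, $r4, 12 ; 0/5/10/18/6
#2 add  $r4, $r3, $r2 ; 0/5/10/18/28
#3 bne  $r0, $r1, L5 ; 0/5/10/18/28 ; →target
#4 or   $r4, $r0, $r4 ; 0/5/10/18/28
#5 slti  $r3, $r0, 3 ; 0/5/10/1/28
#6 bne  $r4, $r1, L8 ; 0/5/10/1/28 ; →target
#7 slti  $r1, $r4, 13 ; 0/0/10/1/28
#8 xori  $r3, $r4, 3 ; 0/0/10/31/28
#9 slti  $r4, $r1, 12 ; 0/0/10/31/1
#10 or   $r2, $r2, $r0 ; 0/0/10/31/1

0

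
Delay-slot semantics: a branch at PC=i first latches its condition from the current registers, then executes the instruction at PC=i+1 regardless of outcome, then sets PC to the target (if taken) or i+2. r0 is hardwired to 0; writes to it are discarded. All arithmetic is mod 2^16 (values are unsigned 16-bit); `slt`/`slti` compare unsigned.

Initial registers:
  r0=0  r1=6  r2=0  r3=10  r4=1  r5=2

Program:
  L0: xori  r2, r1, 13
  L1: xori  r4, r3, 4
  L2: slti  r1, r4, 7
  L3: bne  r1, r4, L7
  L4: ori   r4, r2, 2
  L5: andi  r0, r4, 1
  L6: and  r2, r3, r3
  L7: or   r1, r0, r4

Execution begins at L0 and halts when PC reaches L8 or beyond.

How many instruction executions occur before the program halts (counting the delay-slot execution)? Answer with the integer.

6

PC=0  xori  r2, r1, 13       | r0=0 r1=6 r2=11 r3=10 r4=1 r5=2
PC=1  xori  r4, r3, 4        | r0=0 r1=6 r2=11 r3=10 r4=14 r5=2
PC=2  slti  r1, r4, 7        | r0=0 r1=0 r2=11 r3=10 r4=14 r5=2
PC=3  bne  r1, r4, L7        | r0=0 r1=0 r2=11 r3=10 r4=14 r5=2  [TAKEN]
PC=4  ori   r4, r2, 2        | r0=0 r1=0 r2=11 r3=10 r4=11 r5=2
PC=7  or   r1, r0, r4        | r0=0 r1=11 r2=11 r3=10 r4=11 r5=2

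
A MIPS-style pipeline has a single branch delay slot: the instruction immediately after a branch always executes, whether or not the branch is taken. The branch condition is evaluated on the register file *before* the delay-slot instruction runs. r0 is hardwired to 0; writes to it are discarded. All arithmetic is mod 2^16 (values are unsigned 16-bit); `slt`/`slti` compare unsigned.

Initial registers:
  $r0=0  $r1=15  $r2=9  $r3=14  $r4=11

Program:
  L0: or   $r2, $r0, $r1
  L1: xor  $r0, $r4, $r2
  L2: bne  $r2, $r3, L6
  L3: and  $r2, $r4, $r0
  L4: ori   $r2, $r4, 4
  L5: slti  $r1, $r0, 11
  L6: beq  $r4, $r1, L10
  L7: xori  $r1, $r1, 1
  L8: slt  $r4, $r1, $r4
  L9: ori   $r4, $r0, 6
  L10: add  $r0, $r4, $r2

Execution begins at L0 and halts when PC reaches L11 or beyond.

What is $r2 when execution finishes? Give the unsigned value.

[0] or   $r2, $r0, $r1  →  {$r0:0, $r1:15, $r2:15, $r3:14, $r4:11}
[1] xor  $r0, $r4, $r2  →  {$r0:0, $r1:15, $r2:15, $r3:14, $r4:11}
[2] bne  $r2, $r3, L6  →  {$r0:0, $r1:15, $r2:15, $r3:14, $r4:11}  ⟨branch taken⟩
[3] and  $r2, $r4, $r0  →  {$r0:0, $r1:15, $r2:0, $r3:14, $r4:11}
[6] beq  $r4, $r1, L10  →  {$r0:0, $r1:15, $r2:0, $r3:14, $r4:11}  ⟨branch fallthrough⟩
[7] xori  $r1, $r1, 1  →  {$r0:0, $r1:14, $r2:0, $r3:14, $r4:11}
[8] slt  $r4, $r1, $r4  →  {$r0:0, $r1:14, $r2:0, $r3:14, $r4:0}
[9] ori   $r4, $r0, 6  →  {$r0:0, $r1:14, $r2:0, $r3:14, $r4:6}
[10] add  $r0, $r4, $r2  →  {$r0:0, $r1:14, $r2:0, $r3:14, $r4:6}

0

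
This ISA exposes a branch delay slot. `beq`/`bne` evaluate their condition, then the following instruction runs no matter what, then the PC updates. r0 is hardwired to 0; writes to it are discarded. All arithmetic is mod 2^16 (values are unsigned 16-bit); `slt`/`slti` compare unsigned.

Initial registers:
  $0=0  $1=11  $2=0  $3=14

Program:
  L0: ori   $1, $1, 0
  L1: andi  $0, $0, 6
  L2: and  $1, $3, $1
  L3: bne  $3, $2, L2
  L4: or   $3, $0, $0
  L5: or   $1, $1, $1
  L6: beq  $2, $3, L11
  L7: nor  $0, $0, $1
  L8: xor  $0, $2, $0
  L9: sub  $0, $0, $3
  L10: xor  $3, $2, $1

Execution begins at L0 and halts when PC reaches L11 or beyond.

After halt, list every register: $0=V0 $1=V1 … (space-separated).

$0=0 $1=0 $2=0 $3=0

[0] ori   $1, $1, 0  →  {$0:0, $1:11, $2:0, $3:14}
[1] andi  $0, $0, 6  →  {$0:0, $1:11, $2:0, $3:14}
[2] and  $1, $3, $1  →  {$0:0, $1:10, $2:0, $3:14}
[3] bne  $3, $2, L2  →  {$0:0, $1:10, $2:0, $3:14}  ⟨branch taken⟩
[4] or   $3, $0, $0  →  {$0:0, $1:10, $2:0, $3:0}
[2] and  $1, $3, $1  →  {$0:0, $1:0, $2:0, $3:0}
[3] bne  $3, $2, L2  →  {$0:0, $1:0, $2:0, $3:0}  ⟨branch fallthrough⟩
[4] or   $3, $0, $0  →  {$0:0, $1:0, $2:0, $3:0}
[5] or   $1, $1, $1  →  {$0:0, $1:0, $2:0, $3:0}
[6] beq  $2, $3, L11  →  {$0:0, $1:0, $2:0, $3:0}  ⟨branch taken⟩
[7] nor  $0, $0, $1  →  {$0:0, $1:0, $2:0, $3:0}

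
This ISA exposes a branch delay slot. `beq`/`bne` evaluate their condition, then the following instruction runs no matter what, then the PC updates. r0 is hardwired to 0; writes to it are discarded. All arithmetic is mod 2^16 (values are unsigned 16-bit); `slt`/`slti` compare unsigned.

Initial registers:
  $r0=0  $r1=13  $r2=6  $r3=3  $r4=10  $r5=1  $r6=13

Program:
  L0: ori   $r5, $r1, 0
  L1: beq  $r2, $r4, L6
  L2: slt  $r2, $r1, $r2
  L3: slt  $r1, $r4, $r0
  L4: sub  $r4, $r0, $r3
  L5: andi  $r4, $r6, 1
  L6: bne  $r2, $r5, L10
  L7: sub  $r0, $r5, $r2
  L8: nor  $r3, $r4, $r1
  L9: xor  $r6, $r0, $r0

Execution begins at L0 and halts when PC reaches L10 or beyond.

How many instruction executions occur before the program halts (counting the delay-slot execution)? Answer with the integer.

8

#0 ori   $r5, $r1, 0 ; 0/13/6/3/10/13/13
#1 beq  $r2, $r4, L6 ; 0/13/6/3/10/13/13 ; →fallthru
#2 slt  $r2, $r1, $r2 ; 0/13/0/3/10/13/13
#3 slt  $r1, $r4, $r0 ; 0/0/0/3/10/13/13
#4 sub  $r4, $r0, $r3 ; 0/0/0/3/65533/13/13
#5 andi  $r4, $r6, 1 ; 0/0/0/3/1/13/13
#6 bne  $r2, $r5, L10 ; 0/0/0/3/1/13/13 ; →target
#7 sub  $r0, $r5, $r2 ; 0/0/0/3/1/13/13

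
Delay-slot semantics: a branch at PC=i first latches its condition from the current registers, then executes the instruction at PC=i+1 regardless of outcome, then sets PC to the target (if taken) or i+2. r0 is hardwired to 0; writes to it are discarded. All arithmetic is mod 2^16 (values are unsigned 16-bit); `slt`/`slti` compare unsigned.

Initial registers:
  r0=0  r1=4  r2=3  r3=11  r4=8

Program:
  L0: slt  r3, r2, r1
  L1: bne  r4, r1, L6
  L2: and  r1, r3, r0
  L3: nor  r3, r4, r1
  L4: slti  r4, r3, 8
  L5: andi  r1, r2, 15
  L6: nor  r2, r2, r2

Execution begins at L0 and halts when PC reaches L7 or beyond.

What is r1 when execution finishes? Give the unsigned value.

0

PC=0  slt  r3, r2, r1        | r0=0 r1=4 r2=3 r3=1 r4=8
PC=1  bne  r4, r1, L6        | r0=0 r1=4 r2=3 r3=1 r4=8  [TAKEN]
PC=2  and  r1, r3, r0        | r0=0 r1=0 r2=3 r3=1 r4=8
PC=6  nor  r2, r2, r2        | r0=0 r1=0 r2=65532 r3=1 r4=8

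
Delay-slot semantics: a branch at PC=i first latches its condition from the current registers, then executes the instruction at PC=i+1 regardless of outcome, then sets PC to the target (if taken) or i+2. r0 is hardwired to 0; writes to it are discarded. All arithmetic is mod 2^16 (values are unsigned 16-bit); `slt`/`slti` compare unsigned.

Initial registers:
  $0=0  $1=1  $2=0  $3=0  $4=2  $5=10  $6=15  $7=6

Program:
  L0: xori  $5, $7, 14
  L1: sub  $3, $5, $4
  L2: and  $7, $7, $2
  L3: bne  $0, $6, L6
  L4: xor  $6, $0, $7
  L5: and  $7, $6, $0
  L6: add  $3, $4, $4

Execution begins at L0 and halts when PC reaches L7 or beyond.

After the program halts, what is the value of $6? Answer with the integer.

0

#0 xori  $5, $7, 14 ; 0/1/0/0/2/8/15/6
#1 sub  $3, $5, $4 ; 0/1/0/6/2/8/15/6
#2 and  $7, $7, $2 ; 0/1/0/6/2/8/15/0
#3 bne  $0, $6, L6 ; 0/1/0/6/2/8/15/0 ; →target
#4 xor  $6, $0, $7 ; 0/1/0/6/2/8/0/0
#6 add  $3, $4, $4 ; 0/1/0/4/2/8/0/0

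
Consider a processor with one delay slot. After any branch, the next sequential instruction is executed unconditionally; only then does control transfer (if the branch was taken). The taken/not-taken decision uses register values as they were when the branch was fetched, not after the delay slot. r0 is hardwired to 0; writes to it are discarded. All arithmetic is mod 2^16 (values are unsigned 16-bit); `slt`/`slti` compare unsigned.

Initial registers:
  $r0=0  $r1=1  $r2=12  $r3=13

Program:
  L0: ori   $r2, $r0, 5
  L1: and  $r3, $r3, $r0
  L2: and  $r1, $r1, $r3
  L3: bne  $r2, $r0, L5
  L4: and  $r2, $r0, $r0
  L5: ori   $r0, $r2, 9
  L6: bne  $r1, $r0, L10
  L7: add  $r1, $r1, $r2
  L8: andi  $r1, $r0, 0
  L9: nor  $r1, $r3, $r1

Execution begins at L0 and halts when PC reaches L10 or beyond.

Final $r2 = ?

0

  step pc=0: ori   $r2, $r0, 5  regs=(0,1,5,13)
  step pc=1: and  $r3, $r3, $r0  regs=(0,1,5,0)
  step pc=2: and  $r1, $r1, $r3  regs=(0,0,5,0)
  step pc=3: bne  $r2, $r0, L5  cond=T  regs=(0,0,5,0)
  step pc=4: and  $r2, $r0, $r0  regs=(0,0,0,0)
  step pc=5: ori   $r0, $r2, 9  regs=(0,0,0,0)
  step pc=6: bne  $r1, $r0, L10  cond=F  regs=(0,0,0,0)
  step pc=7: add  $r1, $r1, $r2  regs=(0,0,0,0)
  step pc=8: andi  $r1, $r0, 0  regs=(0,0,0,0)
  step pc=9: nor  $r1, $r3, $r1  regs=(0,65535,0,0)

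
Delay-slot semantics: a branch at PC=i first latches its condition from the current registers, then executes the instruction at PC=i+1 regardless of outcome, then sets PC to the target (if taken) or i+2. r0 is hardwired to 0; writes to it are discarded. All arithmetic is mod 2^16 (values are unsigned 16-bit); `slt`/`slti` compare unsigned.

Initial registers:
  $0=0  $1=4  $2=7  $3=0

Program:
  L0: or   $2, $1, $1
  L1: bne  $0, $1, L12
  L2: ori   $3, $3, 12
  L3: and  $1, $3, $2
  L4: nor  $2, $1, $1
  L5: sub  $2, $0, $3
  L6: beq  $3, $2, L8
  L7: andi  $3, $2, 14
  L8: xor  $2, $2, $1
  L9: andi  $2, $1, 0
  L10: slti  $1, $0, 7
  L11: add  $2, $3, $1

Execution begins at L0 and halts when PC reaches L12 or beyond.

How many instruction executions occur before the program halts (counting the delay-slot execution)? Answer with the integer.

3

  step pc=0: or   $2, $1, $1  regs=(0,4,4,0)
  step pc=1: bne  $0, $1, L12  cond=T  regs=(0,4,4,0)
  step pc=2: ori   $3, $3, 12  regs=(0,4,4,12)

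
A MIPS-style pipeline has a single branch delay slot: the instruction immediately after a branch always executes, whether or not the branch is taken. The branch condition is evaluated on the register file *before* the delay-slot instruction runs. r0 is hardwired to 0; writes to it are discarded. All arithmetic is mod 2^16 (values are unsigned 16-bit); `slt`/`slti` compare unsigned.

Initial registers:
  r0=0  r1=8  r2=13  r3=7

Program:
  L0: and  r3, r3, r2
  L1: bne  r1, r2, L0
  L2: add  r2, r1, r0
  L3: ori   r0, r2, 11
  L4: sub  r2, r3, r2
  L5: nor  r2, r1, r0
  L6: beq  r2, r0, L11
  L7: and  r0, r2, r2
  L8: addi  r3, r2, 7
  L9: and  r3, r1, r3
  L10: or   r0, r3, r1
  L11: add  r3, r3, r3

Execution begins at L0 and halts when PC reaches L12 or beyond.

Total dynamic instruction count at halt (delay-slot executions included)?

15

PC=0  and  r3, r3, r2        | r0=0 r1=8 r2=13 r3=5
PC=1  bne  r1, r2, L0        | r0=0 r1=8 r2=13 r3=5  [TAKEN]
PC=2  add  r2, r1, r0        | r0=0 r1=8 r2=8 r3=5
PC=0  and  r3, r3, r2        | r0=0 r1=8 r2=8 r3=0
PC=1  bne  r1, r2, L0        | r0=0 r1=8 r2=8 r3=0  [not taken]
PC=2  add  r2, r1, r0        | r0=0 r1=8 r2=8 r3=0
PC=3  ori   r0, r2, 11       | r0=0 r1=8 r2=8 r3=0
PC=4  sub  r2, r3, r2        | r0=0 r1=8 r2=65528 r3=0
PC=5  nor  r2, r1, r0        | r0=0 r1=8 r2=65527 r3=0
PC=6  beq  r2, r0, L11       | r0=0 r1=8 r2=65527 r3=0  [not taken]
PC=7  and  r0, r2, r2        | r0=0 r1=8 r2=65527 r3=0
PC=8  addi  r3, r2, 7        | r0=0 r1=8 r2=65527 r3=65534
PC=9  and  r3, r1, r3        | r0=0 r1=8 r2=65527 r3=8
PC=10 or   r0, r3, r1        | r0=0 r1=8 r2=65527 r3=8
PC=11 add  r3, r3, r3        | r0=0 r1=8 r2=65527 r3=16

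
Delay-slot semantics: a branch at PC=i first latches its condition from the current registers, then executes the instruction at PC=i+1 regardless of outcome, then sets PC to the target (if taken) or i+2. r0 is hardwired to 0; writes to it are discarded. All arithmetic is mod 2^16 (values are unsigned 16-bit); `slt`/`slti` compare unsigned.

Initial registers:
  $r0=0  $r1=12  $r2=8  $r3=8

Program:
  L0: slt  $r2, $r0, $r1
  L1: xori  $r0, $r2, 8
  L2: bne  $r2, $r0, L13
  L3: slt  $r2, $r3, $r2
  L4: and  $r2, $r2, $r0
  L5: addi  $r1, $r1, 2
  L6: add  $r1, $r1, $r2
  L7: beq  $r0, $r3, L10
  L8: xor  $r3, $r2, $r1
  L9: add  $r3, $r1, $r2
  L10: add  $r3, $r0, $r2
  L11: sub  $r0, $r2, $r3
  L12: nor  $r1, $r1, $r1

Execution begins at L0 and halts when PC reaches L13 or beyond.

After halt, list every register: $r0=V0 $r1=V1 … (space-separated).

$r0=0 $r1=12 $r2=0 $r3=8

PC=0  slt  $r2, $r0, $r1     | $r0=0 $r1=12 $r2=1 $r3=8
PC=1  xori  $r0, $r2, 8      | $r0=0 $r1=12 $r2=1 $r3=8
PC=2  bne  $r2, $r0, L13     | $r0=0 $r1=12 $r2=1 $r3=8  [TAKEN]
PC=3  slt  $r2, $r3, $r2     | $r0=0 $r1=12 $r2=0 $r3=8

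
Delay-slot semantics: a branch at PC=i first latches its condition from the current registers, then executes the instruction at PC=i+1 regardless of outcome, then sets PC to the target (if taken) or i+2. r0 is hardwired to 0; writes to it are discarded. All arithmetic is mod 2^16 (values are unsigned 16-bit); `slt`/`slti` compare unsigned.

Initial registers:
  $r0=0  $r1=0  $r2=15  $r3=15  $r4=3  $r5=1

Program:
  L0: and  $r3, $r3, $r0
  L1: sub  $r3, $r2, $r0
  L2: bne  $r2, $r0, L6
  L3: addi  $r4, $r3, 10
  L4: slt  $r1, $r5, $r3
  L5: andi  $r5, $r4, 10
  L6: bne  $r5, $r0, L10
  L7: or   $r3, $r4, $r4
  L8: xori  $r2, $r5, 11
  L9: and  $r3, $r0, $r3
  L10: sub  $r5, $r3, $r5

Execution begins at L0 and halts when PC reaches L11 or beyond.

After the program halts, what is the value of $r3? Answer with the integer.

#0 and  $r3, $r3, $r0 ; 0/0/15/0/3/1
#1 sub  $r3, $r2, $r0 ; 0/0/15/15/3/1
#2 bne  $r2, $r0, L6 ; 0/0/15/15/3/1 ; →target
#3 addi  $r4, $r3, 10 ; 0/0/15/15/25/1
#6 bne  $r5, $r0, L10 ; 0/0/15/15/25/1 ; →target
#7 or   $r3, $r4, $r4 ; 0/0/15/25/25/1
#10 sub  $r5, $r3, $r5 ; 0/0/15/25/25/24

25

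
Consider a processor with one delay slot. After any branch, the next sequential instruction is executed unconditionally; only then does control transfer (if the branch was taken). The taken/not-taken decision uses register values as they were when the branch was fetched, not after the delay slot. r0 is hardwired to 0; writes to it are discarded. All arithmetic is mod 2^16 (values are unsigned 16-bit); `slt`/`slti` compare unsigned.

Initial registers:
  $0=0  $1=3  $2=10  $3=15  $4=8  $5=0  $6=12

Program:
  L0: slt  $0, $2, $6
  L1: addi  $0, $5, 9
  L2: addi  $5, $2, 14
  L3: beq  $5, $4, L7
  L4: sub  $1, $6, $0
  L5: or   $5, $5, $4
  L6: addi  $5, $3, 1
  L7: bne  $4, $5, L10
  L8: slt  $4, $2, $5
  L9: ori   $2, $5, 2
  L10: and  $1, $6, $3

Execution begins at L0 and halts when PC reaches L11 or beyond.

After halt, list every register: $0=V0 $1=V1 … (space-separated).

  step pc=0: slt  $0, $2, $6  regs=(0,3,10,15,8,0,12)
  step pc=1: addi  $0, $5, 9  regs=(0,3,10,15,8,0,12)
  step pc=2: addi  $5, $2, 14  regs=(0,3,10,15,8,24,12)
  step pc=3: beq  $5, $4, L7  cond=F  regs=(0,3,10,15,8,24,12)
  step pc=4: sub  $1, $6, $0  regs=(0,12,10,15,8,24,12)
  step pc=5: or   $5, $5, $4  regs=(0,12,10,15,8,24,12)
  step pc=6: addi  $5, $3, 1  regs=(0,12,10,15,8,16,12)
  step pc=7: bne  $4, $5, L10  cond=T  regs=(0,12,10,15,8,16,12)
  step pc=8: slt  $4, $2, $5  regs=(0,12,10,15,1,16,12)
  step pc=10: and  $1, $6, $3  regs=(0,12,10,15,1,16,12)

$0=0 $1=12 $2=10 $3=15 $4=1 $5=16 $6=12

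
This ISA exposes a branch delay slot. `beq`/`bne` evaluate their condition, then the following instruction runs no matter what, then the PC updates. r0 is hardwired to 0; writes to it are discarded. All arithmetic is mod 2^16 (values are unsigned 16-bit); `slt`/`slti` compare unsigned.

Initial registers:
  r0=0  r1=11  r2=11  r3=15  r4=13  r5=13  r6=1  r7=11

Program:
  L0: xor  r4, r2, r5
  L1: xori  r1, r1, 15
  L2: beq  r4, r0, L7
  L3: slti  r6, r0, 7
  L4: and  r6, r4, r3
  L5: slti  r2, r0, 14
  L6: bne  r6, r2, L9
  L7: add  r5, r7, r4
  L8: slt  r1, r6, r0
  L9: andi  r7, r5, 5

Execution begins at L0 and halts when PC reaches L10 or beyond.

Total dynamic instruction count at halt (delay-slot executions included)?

9

[0] xor  r4, r2, r5  →  {r0:0, r1:11, r2:11, r3:15, r4:6, r5:13, r6:1, r7:11}
[1] xori  r1, r1, 15  →  {r0:0, r1:4, r2:11, r3:15, r4:6, r5:13, r6:1, r7:11}
[2] beq  r4, r0, L7  →  {r0:0, r1:4, r2:11, r3:15, r4:6, r5:13, r6:1, r7:11}  ⟨branch fallthrough⟩
[3] slti  r6, r0, 7  →  {r0:0, r1:4, r2:11, r3:15, r4:6, r5:13, r6:1, r7:11}
[4] and  r6, r4, r3  →  {r0:0, r1:4, r2:11, r3:15, r4:6, r5:13, r6:6, r7:11}
[5] slti  r2, r0, 14  →  {r0:0, r1:4, r2:1, r3:15, r4:6, r5:13, r6:6, r7:11}
[6] bne  r6, r2, L9  →  {r0:0, r1:4, r2:1, r3:15, r4:6, r5:13, r6:6, r7:11}  ⟨branch taken⟩
[7] add  r5, r7, r4  →  {r0:0, r1:4, r2:1, r3:15, r4:6, r5:17, r6:6, r7:11}
[9] andi  r7, r5, 5  →  {r0:0, r1:4, r2:1, r3:15, r4:6, r5:17, r6:6, r7:1}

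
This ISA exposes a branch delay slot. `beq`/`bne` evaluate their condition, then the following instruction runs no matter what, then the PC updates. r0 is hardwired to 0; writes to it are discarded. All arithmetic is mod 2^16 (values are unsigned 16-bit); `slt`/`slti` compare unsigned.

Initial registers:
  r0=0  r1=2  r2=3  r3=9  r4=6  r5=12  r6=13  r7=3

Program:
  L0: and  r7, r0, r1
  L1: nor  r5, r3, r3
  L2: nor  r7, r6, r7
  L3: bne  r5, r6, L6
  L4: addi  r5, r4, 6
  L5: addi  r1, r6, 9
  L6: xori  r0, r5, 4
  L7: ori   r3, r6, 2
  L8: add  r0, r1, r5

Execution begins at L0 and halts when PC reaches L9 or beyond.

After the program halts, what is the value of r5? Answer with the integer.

12

[0] and  r7, r0, r1  →  {r0:0, r1:2, r2:3, r3:9, r4:6, r5:12, r6:13, r7:0}
[1] nor  r5, r3, r3  →  {r0:0, r1:2, r2:3, r3:9, r4:6, r5:65526, r6:13, r7:0}
[2] nor  r7, r6, r7  →  {r0:0, r1:2, r2:3, r3:9, r4:6, r5:65526, r6:13, r7:65522}
[3] bne  r5, r6, L6  →  {r0:0, r1:2, r2:3, r3:9, r4:6, r5:65526, r6:13, r7:65522}  ⟨branch taken⟩
[4] addi  r5, r4, 6  →  {r0:0, r1:2, r2:3, r3:9, r4:6, r5:12, r6:13, r7:65522}
[6] xori  r0, r5, 4  →  {r0:0, r1:2, r2:3, r3:9, r4:6, r5:12, r6:13, r7:65522}
[7] ori   r3, r6, 2  →  {r0:0, r1:2, r2:3, r3:15, r4:6, r5:12, r6:13, r7:65522}
[8] add  r0, r1, r5  →  {r0:0, r1:2, r2:3, r3:15, r4:6, r5:12, r6:13, r7:65522}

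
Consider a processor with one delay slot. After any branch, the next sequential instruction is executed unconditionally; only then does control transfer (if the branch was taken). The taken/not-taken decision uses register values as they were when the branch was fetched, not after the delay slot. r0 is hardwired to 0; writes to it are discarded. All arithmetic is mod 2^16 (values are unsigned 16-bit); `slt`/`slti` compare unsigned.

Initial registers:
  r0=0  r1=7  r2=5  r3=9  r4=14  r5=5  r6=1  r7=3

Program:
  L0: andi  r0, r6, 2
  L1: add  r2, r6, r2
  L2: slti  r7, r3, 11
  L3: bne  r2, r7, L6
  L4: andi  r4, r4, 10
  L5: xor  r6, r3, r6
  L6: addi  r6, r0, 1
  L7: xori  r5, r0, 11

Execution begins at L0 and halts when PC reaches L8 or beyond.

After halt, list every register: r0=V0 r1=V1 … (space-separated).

r0=0 r1=7 r2=6 r3=9 r4=10 r5=11 r6=1 r7=1

#0 andi  r0, r6, 2 ; 0/7/5/9/14/5/1/3
#1 add  r2, r6, r2 ; 0/7/6/9/14/5/1/3
#2 slti  r7, r3, 11 ; 0/7/6/9/14/5/1/1
#3 bne  r2, r7, L6 ; 0/7/6/9/14/5/1/1 ; →target
#4 andi  r4, r4, 10 ; 0/7/6/9/10/5/1/1
#6 addi  r6, r0, 1 ; 0/7/6/9/10/5/1/1
#7 xori  r5, r0, 11 ; 0/7/6/9/10/11/1/1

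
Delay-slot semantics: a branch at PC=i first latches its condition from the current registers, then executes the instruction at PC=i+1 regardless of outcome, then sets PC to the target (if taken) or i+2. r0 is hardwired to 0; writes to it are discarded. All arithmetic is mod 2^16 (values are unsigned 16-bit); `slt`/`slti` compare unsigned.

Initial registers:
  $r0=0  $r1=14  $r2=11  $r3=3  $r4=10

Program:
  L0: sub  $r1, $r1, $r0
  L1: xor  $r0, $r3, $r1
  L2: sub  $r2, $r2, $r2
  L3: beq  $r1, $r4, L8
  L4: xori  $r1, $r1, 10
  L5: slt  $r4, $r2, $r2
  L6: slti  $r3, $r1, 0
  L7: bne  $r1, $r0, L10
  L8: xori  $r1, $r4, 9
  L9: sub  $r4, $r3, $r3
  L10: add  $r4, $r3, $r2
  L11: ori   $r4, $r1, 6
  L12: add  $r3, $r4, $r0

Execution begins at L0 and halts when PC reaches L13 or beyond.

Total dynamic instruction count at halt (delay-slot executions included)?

12

[0] sub  $r1, $r1, $r0  →  {$r0:0, $r1:14, $r2:11, $r3:3, $r4:10}
[1] xor  $r0, $r3, $r1  →  {$r0:0, $r1:14, $r2:11, $r3:3, $r4:10}
[2] sub  $r2, $r2, $r2  →  {$r0:0, $r1:14, $r2:0, $r3:3, $r4:10}
[3] beq  $r1, $r4, L8  →  {$r0:0, $r1:14, $r2:0, $r3:3, $r4:10}  ⟨branch fallthrough⟩
[4] xori  $r1, $r1, 10  →  {$r0:0, $r1:4, $r2:0, $r3:3, $r4:10}
[5] slt  $r4, $r2, $r2  →  {$r0:0, $r1:4, $r2:0, $r3:3, $r4:0}
[6] slti  $r3, $r1, 0  →  {$r0:0, $r1:4, $r2:0, $r3:0, $r4:0}
[7] bne  $r1, $r0, L10  →  {$r0:0, $r1:4, $r2:0, $r3:0, $r4:0}  ⟨branch taken⟩
[8] xori  $r1, $r4, 9  →  {$r0:0, $r1:9, $r2:0, $r3:0, $r4:0}
[10] add  $r4, $r3, $r2  →  {$r0:0, $r1:9, $r2:0, $r3:0, $r4:0}
[11] ori   $r4, $r1, 6  →  {$r0:0, $r1:9, $r2:0, $r3:0, $r4:15}
[12] add  $r3, $r4, $r0  →  {$r0:0, $r1:9, $r2:0, $r3:15, $r4:15}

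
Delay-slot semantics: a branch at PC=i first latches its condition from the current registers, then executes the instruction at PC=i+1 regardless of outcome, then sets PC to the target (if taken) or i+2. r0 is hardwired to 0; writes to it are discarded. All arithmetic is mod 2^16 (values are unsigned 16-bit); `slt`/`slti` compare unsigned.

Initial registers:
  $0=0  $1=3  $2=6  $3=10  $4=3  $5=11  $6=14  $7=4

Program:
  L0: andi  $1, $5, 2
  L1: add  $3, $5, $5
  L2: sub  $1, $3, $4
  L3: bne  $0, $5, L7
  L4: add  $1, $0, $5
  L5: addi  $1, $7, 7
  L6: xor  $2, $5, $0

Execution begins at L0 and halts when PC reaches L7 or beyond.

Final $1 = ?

PC=0  andi  $1, $5, 2        | $0=0 $1=2 $2=6 $3=10 $4=3 $5=11 $6=14 $7=4
PC=1  add  $3, $5, $5        | $0=0 $1=2 $2=6 $3=22 $4=3 $5=11 $6=14 $7=4
PC=2  sub  $1, $3, $4        | $0=0 $1=19 $2=6 $3=22 $4=3 $5=11 $6=14 $7=4
PC=3  bne  $0, $5, L7        | $0=0 $1=19 $2=6 $3=22 $4=3 $5=11 $6=14 $7=4  [TAKEN]
PC=4  add  $1, $0, $5        | $0=0 $1=11 $2=6 $3=22 $4=3 $5=11 $6=14 $7=4

11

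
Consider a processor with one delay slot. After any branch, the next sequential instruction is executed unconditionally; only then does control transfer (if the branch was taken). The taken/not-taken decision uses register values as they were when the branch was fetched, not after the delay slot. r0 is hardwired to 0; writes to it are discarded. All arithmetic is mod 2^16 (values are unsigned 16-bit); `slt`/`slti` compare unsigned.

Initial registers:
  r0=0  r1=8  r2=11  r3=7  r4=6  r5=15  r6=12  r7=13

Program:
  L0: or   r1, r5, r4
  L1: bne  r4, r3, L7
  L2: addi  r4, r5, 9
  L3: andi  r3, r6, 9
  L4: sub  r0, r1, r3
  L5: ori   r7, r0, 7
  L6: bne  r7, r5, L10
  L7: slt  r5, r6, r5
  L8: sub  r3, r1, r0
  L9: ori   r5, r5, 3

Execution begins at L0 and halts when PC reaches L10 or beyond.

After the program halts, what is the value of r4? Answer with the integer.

24

  step pc=0: or   r1, r5, r4  regs=(0,15,11,7,6,15,12,13)
  step pc=1: bne  r4, r3, L7  cond=T  regs=(0,15,11,7,6,15,12,13)
  step pc=2: addi  r4, r5, 9  regs=(0,15,11,7,24,15,12,13)
  step pc=7: slt  r5, r6, r5  regs=(0,15,11,7,24,1,12,13)
  step pc=8: sub  r3, r1, r0  regs=(0,15,11,15,24,1,12,13)
  step pc=9: ori   r5, r5, 3  regs=(0,15,11,15,24,3,12,13)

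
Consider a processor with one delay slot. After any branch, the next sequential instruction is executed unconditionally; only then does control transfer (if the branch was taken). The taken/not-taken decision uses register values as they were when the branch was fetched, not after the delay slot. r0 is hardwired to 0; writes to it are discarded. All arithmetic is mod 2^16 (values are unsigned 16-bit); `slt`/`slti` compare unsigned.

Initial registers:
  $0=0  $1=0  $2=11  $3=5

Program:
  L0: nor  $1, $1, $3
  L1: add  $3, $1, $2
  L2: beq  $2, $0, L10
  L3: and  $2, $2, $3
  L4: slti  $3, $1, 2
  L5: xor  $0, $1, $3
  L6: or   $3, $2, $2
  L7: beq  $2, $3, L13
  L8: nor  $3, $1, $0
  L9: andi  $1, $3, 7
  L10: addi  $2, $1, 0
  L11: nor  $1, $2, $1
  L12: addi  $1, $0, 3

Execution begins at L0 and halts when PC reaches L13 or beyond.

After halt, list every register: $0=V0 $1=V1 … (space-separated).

$0=0 $1=65530 $2=1 $3=5

PC=0  nor  $1, $1, $3        | $0=0 $1=65530 $2=11 $3=5
PC=1  add  $3, $1, $2        | $0=0 $1=65530 $2=11 $3=5
PC=2  beq  $2, $0, L10       | $0=0 $1=65530 $2=11 $3=5  [not taken]
PC=3  and  $2, $2, $3        | $0=0 $1=65530 $2=1 $3=5
PC=4  slti  $3, $1, 2        | $0=0 $1=65530 $2=1 $3=0
PC=5  xor  $0, $1, $3        | $0=0 $1=65530 $2=1 $3=0
PC=6  or   $3, $2, $2        | $0=0 $1=65530 $2=1 $3=1
PC=7  beq  $2, $3, L13       | $0=0 $1=65530 $2=1 $3=1  [TAKEN]
PC=8  nor  $3, $1, $0        | $0=0 $1=65530 $2=1 $3=5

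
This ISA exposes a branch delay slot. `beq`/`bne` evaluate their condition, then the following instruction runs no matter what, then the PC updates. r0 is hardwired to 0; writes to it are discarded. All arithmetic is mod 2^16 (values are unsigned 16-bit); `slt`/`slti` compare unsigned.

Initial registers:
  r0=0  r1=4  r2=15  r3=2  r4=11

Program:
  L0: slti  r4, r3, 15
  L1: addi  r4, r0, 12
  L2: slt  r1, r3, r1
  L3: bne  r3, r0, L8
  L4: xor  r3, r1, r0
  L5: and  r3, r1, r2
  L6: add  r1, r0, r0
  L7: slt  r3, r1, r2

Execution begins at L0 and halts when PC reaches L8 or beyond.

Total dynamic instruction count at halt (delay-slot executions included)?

#0 slti  r4, r3, 15 ; 0/4/15/2/1
#1 addi  r4, r0, 12 ; 0/4/15/2/12
#2 slt  r1, r3, r1 ; 0/1/15/2/12
#3 bne  r3, r0, L8 ; 0/1/15/2/12 ; →target
#4 xor  r3, r1, r0 ; 0/1/15/1/12

5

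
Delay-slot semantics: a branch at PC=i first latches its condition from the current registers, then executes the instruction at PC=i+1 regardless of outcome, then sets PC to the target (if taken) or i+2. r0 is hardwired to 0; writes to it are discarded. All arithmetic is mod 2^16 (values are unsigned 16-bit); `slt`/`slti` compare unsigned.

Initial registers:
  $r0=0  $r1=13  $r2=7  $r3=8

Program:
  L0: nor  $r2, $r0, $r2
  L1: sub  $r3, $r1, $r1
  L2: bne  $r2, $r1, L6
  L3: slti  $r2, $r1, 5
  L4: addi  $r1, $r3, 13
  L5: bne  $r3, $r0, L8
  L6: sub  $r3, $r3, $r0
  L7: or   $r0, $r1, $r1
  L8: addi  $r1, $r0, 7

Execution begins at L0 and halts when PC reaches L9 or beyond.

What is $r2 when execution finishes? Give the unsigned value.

[0] nor  $r2, $r0, $r2  →  {$r0:0, $r1:13, $r2:65528, $r3:8}
[1] sub  $r3, $r1, $r1  →  {$r0:0, $r1:13, $r2:65528, $r3:0}
[2] bne  $r2, $r1, L6  →  {$r0:0, $r1:13, $r2:65528, $r3:0}  ⟨branch taken⟩
[3] slti  $r2, $r1, 5  →  {$r0:0, $r1:13, $r2:0, $r3:0}
[6] sub  $r3, $r3, $r0  →  {$r0:0, $r1:13, $r2:0, $r3:0}
[7] or   $r0, $r1, $r1  →  {$r0:0, $r1:13, $r2:0, $r3:0}
[8] addi  $r1, $r0, 7  →  {$r0:0, $r1:7, $r2:0, $r3:0}

0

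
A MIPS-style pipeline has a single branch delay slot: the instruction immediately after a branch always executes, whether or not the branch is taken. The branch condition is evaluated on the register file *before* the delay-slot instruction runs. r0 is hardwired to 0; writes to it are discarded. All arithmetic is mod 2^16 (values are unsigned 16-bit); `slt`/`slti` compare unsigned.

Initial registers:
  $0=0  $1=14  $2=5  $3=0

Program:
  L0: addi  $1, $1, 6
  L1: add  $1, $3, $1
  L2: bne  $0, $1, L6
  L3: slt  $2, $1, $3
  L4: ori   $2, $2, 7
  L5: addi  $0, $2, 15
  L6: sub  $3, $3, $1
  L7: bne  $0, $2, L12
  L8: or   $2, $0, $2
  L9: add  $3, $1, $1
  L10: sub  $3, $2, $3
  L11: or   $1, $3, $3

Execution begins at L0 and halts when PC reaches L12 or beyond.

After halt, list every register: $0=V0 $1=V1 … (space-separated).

$0=0 $1=65496 $2=0 $3=65496

[0] addi  $1, $1, 6  →  {$0:0, $1:20, $2:5, $3:0}
[1] add  $1, $3, $1  →  {$0:0, $1:20, $2:5, $3:0}
[2] bne  $0, $1, L6  →  {$0:0, $1:20, $2:5, $3:0}  ⟨branch taken⟩
[3] slt  $2, $1, $3  →  {$0:0, $1:20, $2:0, $3:0}
[6] sub  $3, $3, $1  →  {$0:0, $1:20, $2:0, $3:65516}
[7] bne  $0, $2, L12  →  {$0:0, $1:20, $2:0, $3:65516}  ⟨branch fallthrough⟩
[8] or   $2, $0, $2  →  {$0:0, $1:20, $2:0, $3:65516}
[9] add  $3, $1, $1  →  {$0:0, $1:20, $2:0, $3:40}
[10] sub  $3, $2, $3  →  {$0:0, $1:20, $2:0, $3:65496}
[11] or   $1, $3, $3  →  {$0:0, $1:65496, $2:0, $3:65496}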